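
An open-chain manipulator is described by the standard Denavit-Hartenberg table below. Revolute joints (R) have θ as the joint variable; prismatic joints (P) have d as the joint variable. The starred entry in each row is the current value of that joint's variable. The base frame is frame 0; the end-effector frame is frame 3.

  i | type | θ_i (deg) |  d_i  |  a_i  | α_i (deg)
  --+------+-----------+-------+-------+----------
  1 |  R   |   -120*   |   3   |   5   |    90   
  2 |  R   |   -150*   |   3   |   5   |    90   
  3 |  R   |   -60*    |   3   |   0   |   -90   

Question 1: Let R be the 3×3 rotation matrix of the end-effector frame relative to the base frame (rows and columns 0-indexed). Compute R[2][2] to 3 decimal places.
-0.433

End-effector z-axis (col 2 of R) = (-0.0580,0.8995,-0.4330)
R[2][2] = -0.4330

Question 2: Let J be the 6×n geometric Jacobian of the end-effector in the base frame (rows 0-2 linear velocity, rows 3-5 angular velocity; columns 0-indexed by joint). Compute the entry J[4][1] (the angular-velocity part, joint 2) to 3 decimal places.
axis z_1 = (-0.8660,0.5000,0.0000); lever o_n−o_1 = (0.3170,6.5490,0.0981)
cross product → J_v[:, 1] = (0.0490,0.0849,-5.8301)
J_ω[:, 1] = z_1
entry J[4][1] = 0.5000

0.500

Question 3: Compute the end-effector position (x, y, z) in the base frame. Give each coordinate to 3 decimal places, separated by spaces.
-2.183 2.219 3.098

after link 1: o_1 = (-2.5000, -4.3301, 3.0000)
after link 2: o_2 = (-2.9330, 0.9199, 0.5000)
after link 3: o_3 = (-2.1830, 2.2189, 3.0981)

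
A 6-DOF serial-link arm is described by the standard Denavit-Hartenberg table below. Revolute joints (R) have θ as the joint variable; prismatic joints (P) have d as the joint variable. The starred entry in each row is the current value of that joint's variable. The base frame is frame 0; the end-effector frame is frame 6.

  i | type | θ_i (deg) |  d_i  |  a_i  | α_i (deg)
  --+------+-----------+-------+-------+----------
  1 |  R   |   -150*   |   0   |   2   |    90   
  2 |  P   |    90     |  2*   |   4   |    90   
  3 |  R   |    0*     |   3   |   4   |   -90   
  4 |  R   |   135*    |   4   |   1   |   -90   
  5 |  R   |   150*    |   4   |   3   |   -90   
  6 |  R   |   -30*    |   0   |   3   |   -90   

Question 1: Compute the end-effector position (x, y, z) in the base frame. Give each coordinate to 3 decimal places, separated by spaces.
after link 1: o_1 = (-1.7321, -1.0000, 0.0000)
after link 2: o_2 = (-2.7321, 0.7321, 4.0000)
after link 3: o_3 = (-5.3301, -0.7679, 8.0000)
after link 4: o_4 = (-6.7178, 3.0497, 7.2929)
after link 5: o_5 = (-10.0082, -0.5821, 6.3016)
after link 6: o_6 = (-11.6551, -3.0329, 6.8319)

-11.655 -3.033 6.832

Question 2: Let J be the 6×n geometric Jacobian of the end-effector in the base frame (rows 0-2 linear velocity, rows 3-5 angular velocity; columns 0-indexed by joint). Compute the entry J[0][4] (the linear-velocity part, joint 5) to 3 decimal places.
axis z_4 = (-0.6124,-0.3536,-0.7071); lever o_n−o_4 = (-4.9374,-6.0826,-0.4610)
cross product → J_v[:, 4] = (-4.1381,3.2089,1.9792)
J_ω[:, 4] = z_4
entry J[0][4] = -4.1381

-4.138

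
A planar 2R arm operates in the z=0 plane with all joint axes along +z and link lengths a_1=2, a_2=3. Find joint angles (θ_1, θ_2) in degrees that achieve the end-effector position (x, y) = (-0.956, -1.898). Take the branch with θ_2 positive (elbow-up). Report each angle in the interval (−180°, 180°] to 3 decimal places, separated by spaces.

cos θ_2 = (4.5163−2²−3²)/(2·2·3) = -0.7070; θ_2 = 134.9891° (elbow-up)
β = atan2(-1.8980,-0.9560) = -116.7339°; ψ = atan2(2.1217,-0.1209) = 93.2617°
θ_1 = β − ψ = -209.9956°

150.004 134.989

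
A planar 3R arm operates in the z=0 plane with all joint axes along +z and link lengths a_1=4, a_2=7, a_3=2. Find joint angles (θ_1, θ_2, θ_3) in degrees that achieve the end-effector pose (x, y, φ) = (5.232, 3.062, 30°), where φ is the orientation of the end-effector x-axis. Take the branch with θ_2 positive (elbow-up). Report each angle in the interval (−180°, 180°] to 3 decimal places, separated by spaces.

wrist centre = target − a_3·(cos φ, sin φ) = (3.4999, 2.0620)
cos θ_2 = (16.5015−4²−7²)/(2·4·7) = -0.8660; θ_2 = 150.0022° (elbow-up)
β = atan2(2.0620,3.4999) = 30.5045°; ψ = atan2(3.4998,-2.0623) = 120.5097°
θ_1 = β − ψ = -90.0051°
θ_3 = φ − θ_1 − θ_2 = -29.9971° (wrapped to (-180°,180°])

-90.005 150.002 -29.997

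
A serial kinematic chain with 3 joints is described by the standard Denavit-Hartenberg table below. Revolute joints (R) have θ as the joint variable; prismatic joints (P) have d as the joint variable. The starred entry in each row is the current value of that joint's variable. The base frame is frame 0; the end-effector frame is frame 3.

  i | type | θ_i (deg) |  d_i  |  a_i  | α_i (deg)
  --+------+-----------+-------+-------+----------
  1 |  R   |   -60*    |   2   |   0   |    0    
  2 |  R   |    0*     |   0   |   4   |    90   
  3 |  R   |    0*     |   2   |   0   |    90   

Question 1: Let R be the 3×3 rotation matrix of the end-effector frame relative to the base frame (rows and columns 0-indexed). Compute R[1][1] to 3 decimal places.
-0.500

End-effector y-axis (col 1 of R) = (-0.8660,-0.5000,0.0000)
R[1][1] = -0.5000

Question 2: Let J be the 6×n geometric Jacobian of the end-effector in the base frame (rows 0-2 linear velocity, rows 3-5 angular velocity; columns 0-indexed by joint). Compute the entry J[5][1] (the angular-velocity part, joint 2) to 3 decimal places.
1.000

axis z_1 = (0.0000,0.0000,1.0000); lever o_n−o_1 = (0.2679,-4.4641,0.0000)
cross product → J_v[:, 1] = (4.4641,0.2679,-0.0000)
J_ω[:, 1] = z_1
entry J[5][1] = 1.0000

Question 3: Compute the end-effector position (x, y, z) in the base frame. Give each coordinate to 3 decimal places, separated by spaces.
after link 1: o_1 = (0.0000, 0.0000, 2.0000)
after link 2: o_2 = (2.0000, -3.4641, 2.0000)
after link 3: o_3 = (0.2679, -4.4641, 2.0000)

0.268 -4.464 2.000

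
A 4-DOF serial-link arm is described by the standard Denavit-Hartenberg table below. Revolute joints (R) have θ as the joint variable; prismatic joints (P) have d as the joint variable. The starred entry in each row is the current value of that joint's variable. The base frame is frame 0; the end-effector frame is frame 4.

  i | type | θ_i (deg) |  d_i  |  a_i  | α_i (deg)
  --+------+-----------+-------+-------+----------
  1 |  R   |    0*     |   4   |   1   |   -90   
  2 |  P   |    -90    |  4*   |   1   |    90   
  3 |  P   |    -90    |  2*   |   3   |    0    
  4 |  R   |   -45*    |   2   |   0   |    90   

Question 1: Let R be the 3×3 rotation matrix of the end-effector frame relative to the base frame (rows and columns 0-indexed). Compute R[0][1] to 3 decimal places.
End-effector y-axis (col 1 of R) = (-1.0000,0.0000,0.0000)
R[0][1] = -1.0000

-1.000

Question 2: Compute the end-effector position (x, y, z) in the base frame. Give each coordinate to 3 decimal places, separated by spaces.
after link 1: o_1 = (1.0000, 0.0000, 4.0000)
after link 2: o_2 = (1.0000, 4.0000, 5.0000)
after link 3: o_3 = (-1.0000, 1.0000, 5.0000)
after link 4: o_4 = (-3.0000, 1.0000, 5.0000)

-3.000 1.000 5.000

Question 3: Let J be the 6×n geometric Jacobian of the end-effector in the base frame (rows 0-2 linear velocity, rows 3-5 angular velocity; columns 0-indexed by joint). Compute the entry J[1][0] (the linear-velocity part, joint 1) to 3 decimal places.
-3.000

axis z_0 = ẑ; lever o_n−o_0 = (-3.0000,1.0000,5.0000)
cross product → J_v[:, 0] = (-1.0000,-3.0000,0.0000)
J_ω[:, 0] = z_0
entry J[1][0] = -3.0000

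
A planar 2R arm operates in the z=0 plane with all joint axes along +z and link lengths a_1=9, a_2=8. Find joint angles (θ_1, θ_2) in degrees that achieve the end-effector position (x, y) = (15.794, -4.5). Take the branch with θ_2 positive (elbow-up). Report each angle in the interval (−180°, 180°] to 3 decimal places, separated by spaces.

cos θ_2 = (269.7004−9²−8²)/(2·9·8) = 0.8660; θ_2 = 30.0057° (elbow-up)
β = atan2(-4.5000,15.7940) = -15.9032°; ψ = atan2(4.0007,15.9278) = 14.0997°
θ_1 = β − ψ = -30.0029°

-30.003 30.006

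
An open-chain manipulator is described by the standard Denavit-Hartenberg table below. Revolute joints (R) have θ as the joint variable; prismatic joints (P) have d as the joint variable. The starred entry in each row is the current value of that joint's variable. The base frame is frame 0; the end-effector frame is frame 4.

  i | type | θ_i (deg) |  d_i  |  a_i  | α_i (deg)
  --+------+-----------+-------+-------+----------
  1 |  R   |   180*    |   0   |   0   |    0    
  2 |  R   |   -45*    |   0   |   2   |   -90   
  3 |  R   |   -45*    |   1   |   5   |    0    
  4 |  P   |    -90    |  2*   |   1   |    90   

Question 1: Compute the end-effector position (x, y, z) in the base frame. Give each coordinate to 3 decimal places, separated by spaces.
-5.536 1.293 4.243

after link 1: o_1 = (0.0000, 0.0000, 0.0000)
after link 2: o_2 = (-1.4142, 1.4142, 0.0000)
after link 3: o_3 = (-4.6213, 3.2071, 3.5355)
after link 4: o_4 = (-5.5355, 1.2929, 4.2426)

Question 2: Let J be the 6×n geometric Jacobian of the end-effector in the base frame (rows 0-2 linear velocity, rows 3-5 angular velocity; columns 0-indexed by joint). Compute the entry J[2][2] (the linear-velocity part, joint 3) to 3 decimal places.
-2.828

axis z_2 = (-0.7071,-0.7071,0.0000); lever o_n−o_2 = (-4.1213,-0.1213,4.2426)
cross product → J_v[:, 2] = (-3.0000,3.0000,-2.8284)
J_ω[:, 2] = z_2
entry J[2][2] = -2.8284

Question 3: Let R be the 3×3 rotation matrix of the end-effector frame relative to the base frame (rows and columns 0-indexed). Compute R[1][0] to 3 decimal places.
End-effector x-axis (col 0 of R) = (0.5000,-0.5000,0.7071)
R[1][0] = -0.5000

-0.500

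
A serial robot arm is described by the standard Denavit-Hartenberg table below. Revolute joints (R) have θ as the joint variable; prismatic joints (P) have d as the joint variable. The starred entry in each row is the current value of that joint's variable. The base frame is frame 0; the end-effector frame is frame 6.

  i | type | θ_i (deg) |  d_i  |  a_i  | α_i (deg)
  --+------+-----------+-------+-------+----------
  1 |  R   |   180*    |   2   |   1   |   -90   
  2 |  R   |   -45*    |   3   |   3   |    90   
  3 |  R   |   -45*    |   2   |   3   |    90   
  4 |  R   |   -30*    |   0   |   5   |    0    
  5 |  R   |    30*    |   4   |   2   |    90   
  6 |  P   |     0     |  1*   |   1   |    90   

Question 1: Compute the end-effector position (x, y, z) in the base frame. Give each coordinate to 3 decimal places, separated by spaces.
after link 1: o_1 = (-1.0000, 0.0000, 2.0000)
after link 2: o_2 = (-3.1213, -3.0000, 4.1213)
after link 3: o_3 = (-3.2071, -0.8787, 7.0355)
after link 4: o_4 = (-7.1399, 2.1832, 7.4328)
after link 5: o_5 = (-6.1399, 6.4258, 6.4328)
after link 6: o_6 = (-7.3470, 7.1329, 6.2257)

-7.347 7.133 6.226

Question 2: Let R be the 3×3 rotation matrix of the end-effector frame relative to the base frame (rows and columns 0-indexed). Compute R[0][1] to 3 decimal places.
-0.707

End-effector y-axis (col 1 of R) = (-0.7071,0.0000,-0.7071)
R[0][1] = -0.7071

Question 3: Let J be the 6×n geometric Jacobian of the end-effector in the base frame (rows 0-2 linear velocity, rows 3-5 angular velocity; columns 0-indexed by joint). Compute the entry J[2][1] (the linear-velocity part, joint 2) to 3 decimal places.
-6.347

axis z_1 = (-0.0000,-1.0000,0.0000); lever o_n−o_1 = (-6.3470,7.1329,4.2257)
cross product → J_v[:, 1] = (-4.2257,0.0000,-6.3470)
J_ω[:, 1] = z_1
entry J[2][1] = -6.3470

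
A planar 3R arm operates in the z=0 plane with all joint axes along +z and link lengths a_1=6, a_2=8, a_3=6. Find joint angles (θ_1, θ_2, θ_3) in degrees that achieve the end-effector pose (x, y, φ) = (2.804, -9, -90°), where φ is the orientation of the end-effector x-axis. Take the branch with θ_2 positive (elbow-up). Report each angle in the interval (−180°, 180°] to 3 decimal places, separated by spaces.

-149.997 149.999 -90.002

wrist centre = target − a_3·(cos φ, sin φ) = (2.8040, -3.0000)
cos θ_2 = (16.8624−6²−8²)/(2·6·8) = -0.8660; θ_2 = 149.9990° (elbow-up)
β = atan2(-3.0000,2.8040) = -46.9341°; ψ = atan2(4.0001,-0.9281) = 103.0630°
θ_1 = β − ψ = -149.9971°
θ_3 = φ − θ_1 − θ_2 = -90.0019° (wrapped to (-180°,180°])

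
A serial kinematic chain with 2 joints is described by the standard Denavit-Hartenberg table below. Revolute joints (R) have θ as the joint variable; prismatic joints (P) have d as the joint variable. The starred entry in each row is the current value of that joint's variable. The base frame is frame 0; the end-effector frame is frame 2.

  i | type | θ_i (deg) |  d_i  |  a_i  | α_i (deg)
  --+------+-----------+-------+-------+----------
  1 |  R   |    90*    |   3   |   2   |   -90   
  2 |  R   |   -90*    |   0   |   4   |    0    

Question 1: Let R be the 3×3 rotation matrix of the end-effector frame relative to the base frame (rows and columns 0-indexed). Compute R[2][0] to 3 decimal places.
1.000

End-effector x-axis (col 0 of R) = (0.0000,0.0000,1.0000)
R[2][0] = 1.0000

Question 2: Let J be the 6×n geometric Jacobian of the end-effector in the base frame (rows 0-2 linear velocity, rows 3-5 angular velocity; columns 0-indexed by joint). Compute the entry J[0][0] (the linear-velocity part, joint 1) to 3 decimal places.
-2.000

axis z_0 = ẑ; lever o_n−o_0 = (0.0000,2.0000,7.0000)
cross product → J_v[:, 0] = (-2.0000,0.0000,0.0000)
J_ω[:, 0] = z_0
entry J[0][0] = -2.0000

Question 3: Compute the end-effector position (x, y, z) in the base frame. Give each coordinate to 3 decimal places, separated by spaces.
0.000 2.000 7.000

after link 1: o_1 = (0.0000, 2.0000, 3.0000)
after link 2: o_2 = (0.0000, 2.0000, 7.0000)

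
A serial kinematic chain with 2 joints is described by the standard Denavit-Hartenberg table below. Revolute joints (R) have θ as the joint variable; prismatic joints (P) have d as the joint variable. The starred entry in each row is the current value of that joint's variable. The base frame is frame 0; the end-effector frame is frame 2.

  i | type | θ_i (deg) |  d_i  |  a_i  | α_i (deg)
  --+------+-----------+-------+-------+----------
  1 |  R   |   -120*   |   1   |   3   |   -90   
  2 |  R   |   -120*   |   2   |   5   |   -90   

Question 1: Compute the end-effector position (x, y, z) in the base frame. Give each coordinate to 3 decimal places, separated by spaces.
after link 1: o_1 = (-1.5000, -2.5981, 1.0000)
after link 2: o_2 = (1.4821, -1.4330, 5.3301)

1.482 -1.433 5.330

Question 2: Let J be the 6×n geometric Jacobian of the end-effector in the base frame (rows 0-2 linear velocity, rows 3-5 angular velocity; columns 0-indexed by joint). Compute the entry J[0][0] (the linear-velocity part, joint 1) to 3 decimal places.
1.433

axis z_0 = ẑ; lever o_n−o_0 = (1.4821,-1.4330,5.3301)
cross product → J_v[:, 0] = (1.4330,1.4821,-0.0000)
J_ω[:, 0] = z_0
entry J[0][0] = 1.4330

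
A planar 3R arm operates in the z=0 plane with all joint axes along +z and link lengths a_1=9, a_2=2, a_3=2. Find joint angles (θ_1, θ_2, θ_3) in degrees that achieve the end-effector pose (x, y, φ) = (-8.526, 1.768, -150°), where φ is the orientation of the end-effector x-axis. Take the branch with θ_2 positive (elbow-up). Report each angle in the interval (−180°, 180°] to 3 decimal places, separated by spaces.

150.001 150.011 -90.012

wrist centre = target − a_3·(cos φ, sin φ) = (-6.7939, 2.7680)
cos θ_2 = (53.8196−9²−2²)/(2·9·2) = -0.8661; θ_2 = 150.0112° (elbow-up)
β = atan2(2.7680,-6.7939) = 157.8330°; ψ = atan2(0.9997,7.2678) = 7.8317°
θ_1 = β − ψ = 150.0012°
θ_3 = φ − θ_1 − θ_2 = -90.0124° (wrapped to (-180°,180°])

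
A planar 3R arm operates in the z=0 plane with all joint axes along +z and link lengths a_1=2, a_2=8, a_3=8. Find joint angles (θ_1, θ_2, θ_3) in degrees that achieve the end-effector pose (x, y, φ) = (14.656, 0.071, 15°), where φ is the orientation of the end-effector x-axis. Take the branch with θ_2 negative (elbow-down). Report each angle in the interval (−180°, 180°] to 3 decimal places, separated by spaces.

89.996 -119.993 44.996

wrist centre = target − a_3·(cos φ, sin φ) = (6.9286, -1.9996)
cos θ_2 = (52.0036−2²−8²)/(2·2·8) = -0.4999; θ_2 = -119.9925° (elbow-down)
β = atan2(-1.9996,6.9286) = -16.0978°; ψ = atan2(-6.9287,-1.9991) = -106.0941°
θ_1 = β − ψ = 89.9962°
θ_3 = φ − θ_1 − θ_2 = 44.9963° (wrapped to (-180°,180°])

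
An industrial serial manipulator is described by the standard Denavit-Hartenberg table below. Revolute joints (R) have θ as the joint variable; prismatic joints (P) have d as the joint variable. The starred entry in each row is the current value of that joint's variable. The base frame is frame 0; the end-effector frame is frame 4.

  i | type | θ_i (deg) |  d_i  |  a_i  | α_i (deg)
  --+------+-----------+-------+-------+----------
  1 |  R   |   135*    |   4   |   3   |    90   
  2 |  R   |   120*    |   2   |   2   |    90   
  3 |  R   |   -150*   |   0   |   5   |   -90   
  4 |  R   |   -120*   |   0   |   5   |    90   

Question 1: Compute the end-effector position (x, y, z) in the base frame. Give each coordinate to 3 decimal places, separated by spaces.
-4.301 5.362 6.022

after link 1: o_1 = (-2.1213, 2.1213, 4.0000)
after link 2: o_2 = (-0.0000, 2.8284, 5.7321)
after link 3: o_3 = (-3.2987, 2.5916, 1.9821)
after link 4: o_4 = (-4.3010, 5.3617, 6.0221)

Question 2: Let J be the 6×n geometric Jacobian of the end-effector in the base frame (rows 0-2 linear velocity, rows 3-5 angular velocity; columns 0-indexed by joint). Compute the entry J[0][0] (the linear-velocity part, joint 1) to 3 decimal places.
-5.362

axis z_0 = ẑ; lever o_n−o_0 = (-4.3010,5.3617,6.0221)
cross product → J_v[:, 0] = (-5.3617,-4.3010,0.0000)
J_ω[:, 0] = z_0
entry J[0][0] = -5.3617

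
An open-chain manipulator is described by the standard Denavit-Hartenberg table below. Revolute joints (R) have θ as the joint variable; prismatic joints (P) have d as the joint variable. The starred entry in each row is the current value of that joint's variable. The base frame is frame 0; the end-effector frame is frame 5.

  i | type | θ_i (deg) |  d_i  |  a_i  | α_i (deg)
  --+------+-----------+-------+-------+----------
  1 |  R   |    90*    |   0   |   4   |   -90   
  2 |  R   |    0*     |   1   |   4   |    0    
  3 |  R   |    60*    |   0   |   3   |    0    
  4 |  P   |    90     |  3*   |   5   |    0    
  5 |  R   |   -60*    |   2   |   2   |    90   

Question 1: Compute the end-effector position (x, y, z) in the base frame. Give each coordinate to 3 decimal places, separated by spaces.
after link 1: o_1 = (0.0000, 4.0000, 0.0000)
after link 2: o_2 = (-1.0000, 8.0000, 0.0000)
after link 3: o_3 = (-1.0000, 9.5000, -2.5981)
after link 4: o_4 = (-4.0000, 5.1699, -5.0981)
after link 5: o_5 = (-6.0000, 5.1699, -7.0981)

-6.000 5.170 -7.098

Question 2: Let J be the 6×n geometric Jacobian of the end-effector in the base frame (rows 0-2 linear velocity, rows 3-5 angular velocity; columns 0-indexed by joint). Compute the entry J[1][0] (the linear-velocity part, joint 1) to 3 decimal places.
axis z_0 = ẑ; lever o_n−o_0 = (-6.0000,5.1699,-7.0981)
cross product → J_v[:, 0] = (-5.1699,-6.0000,0.0000)
J_ω[:, 0] = z_0
entry J[1][0] = -6.0000

-6.000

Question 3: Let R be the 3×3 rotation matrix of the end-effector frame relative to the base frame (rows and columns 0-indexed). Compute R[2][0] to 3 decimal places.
-1.000

End-effector x-axis (col 0 of R) = (-0.0000,0.0000,-1.0000)
R[2][0] = -1.0000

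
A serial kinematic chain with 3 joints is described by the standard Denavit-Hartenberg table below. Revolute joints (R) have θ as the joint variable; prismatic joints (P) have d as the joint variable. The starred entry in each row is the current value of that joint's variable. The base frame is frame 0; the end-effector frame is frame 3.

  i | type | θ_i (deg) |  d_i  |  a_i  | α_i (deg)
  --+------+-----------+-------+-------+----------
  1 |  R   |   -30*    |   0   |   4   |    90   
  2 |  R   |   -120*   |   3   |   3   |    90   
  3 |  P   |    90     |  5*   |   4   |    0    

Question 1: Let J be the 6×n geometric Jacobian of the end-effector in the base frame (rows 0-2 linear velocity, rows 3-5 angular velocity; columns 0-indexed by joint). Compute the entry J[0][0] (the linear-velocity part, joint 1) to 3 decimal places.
axis z_0 = ẑ; lever o_n−o_0 = (-5.0849,-5.1471,-0.0981)
cross product → J_v[:, 0] = (5.1471,-5.0849,0.0000)
J_ω[:, 0] = z_0
entry J[0][0] = 5.1471

5.147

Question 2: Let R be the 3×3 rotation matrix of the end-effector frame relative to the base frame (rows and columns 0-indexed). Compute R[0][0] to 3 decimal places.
-0.500

End-effector x-axis (col 0 of R) = (-0.5000,-0.8660,-0.0000)
R[0][0] = -0.5000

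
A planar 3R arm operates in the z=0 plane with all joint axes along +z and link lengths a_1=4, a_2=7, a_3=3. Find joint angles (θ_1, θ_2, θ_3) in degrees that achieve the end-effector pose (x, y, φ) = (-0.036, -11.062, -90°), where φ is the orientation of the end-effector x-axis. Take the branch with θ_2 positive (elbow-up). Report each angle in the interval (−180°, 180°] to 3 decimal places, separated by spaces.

-150.513 90.003 -29.490

wrist centre = target − a_3·(cos φ, sin φ) = (-0.0360, -8.0620)
cos θ_2 = (64.9971−4²−7²)/(2·4·7) = -0.0001; θ_2 = 90.0029° (elbow-up)
β = atan2(-8.0620,-0.0360) = -90.2558°; ψ = atan2(7.0000,3.9996) = 60.2573°
θ_1 = β − ψ = -150.5132°
θ_3 = φ − θ_1 − θ_2 = -29.4898° (wrapped to (-180°,180°])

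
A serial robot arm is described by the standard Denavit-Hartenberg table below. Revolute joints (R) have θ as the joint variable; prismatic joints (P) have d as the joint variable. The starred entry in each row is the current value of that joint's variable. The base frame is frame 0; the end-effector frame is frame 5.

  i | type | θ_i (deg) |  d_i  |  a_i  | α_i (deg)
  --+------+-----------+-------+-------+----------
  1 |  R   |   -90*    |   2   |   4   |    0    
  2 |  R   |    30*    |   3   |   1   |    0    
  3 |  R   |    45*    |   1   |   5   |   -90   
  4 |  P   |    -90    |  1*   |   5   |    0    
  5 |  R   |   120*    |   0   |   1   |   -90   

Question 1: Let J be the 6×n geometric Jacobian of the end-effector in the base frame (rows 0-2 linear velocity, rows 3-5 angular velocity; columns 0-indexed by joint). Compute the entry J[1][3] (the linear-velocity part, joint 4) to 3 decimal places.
prismatic axis z_3 = (0.2588,0.9659,0.0000)
J_v[:, 3] = z_3; J_ω[:, 3] = (0,0,0)
entry J[1][3] = 0.9659

0.966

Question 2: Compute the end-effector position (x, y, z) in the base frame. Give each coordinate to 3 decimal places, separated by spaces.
6.425 -5.418 10.500

after link 1: o_1 = (0.0000, -4.0000, 2.0000)
after link 2: o_2 = (0.5000, -4.8660, 5.0000)
after link 3: o_3 = (5.3296, -6.1601, 6.0000)
after link 4: o_4 = (5.5884, -5.1942, 11.0000)
after link 5: o_5 = (6.4250, -5.4183, 10.5000)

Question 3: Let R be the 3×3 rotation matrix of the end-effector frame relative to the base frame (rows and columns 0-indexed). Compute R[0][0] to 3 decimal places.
0.837

End-effector x-axis (col 0 of R) = (0.8365,-0.2241,-0.5000)
R[0][0] = 0.8365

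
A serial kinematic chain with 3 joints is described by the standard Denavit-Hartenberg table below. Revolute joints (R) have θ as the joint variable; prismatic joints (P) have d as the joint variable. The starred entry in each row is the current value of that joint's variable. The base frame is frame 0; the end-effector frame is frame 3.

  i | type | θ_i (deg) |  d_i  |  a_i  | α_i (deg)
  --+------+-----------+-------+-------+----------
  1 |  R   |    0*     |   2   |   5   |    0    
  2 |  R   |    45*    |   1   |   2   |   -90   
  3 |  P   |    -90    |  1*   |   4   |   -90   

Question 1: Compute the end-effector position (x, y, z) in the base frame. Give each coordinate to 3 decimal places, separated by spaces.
5.707 2.121 7.000

after link 1: o_1 = (5.0000, 0.0000, 2.0000)
after link 2: o_2 = (6.4142, 1.4142, 3.0000)
after link 3: o_3 = (5.7071, 2.1213, 7.0000)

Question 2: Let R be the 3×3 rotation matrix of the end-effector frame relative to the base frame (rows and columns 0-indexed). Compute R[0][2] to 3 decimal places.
0.707

End-effector z-axis (col 2 of R) = (0.7071,0.7071,-0.0000)
R[0][2] = 0.7071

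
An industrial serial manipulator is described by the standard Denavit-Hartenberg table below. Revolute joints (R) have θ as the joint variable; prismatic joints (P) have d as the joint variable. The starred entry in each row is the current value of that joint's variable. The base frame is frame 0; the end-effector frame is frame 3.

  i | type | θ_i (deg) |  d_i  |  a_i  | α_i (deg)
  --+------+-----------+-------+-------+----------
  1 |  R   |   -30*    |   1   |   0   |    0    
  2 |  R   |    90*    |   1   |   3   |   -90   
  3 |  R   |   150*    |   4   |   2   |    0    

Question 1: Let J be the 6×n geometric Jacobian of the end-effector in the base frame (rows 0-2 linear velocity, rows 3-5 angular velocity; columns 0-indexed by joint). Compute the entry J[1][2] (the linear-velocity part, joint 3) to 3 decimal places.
-0.866

axis z_2 = (-0.8660,0.5000,0.0000); lever o_n−o_2 = (-4.3301,0.5000,-1.0000)
cross product → J_v[:, 2] = (-0.5000,-0.8660,1.7321)
J_ω[:, 2] = z_2
entry J[1][2] = -0.8660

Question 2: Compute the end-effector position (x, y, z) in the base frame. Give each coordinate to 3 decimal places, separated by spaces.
after link 1: o_1 = (0.0000, 0.0000, 1.0000)
after link 2: o_2 = (1.5000, 2.5981, 2.0000)
after link 3: o_3 = (-2.8301, 3.0981, 1.0000)

-2.830 3.098 1.000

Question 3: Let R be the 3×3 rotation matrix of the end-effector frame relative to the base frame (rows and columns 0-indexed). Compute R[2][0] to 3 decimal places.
End-effector x-axis (col 0 of R) = (-0.4330,-0.7500,-0.5000)
R[2][0] = -0.5000

-0.500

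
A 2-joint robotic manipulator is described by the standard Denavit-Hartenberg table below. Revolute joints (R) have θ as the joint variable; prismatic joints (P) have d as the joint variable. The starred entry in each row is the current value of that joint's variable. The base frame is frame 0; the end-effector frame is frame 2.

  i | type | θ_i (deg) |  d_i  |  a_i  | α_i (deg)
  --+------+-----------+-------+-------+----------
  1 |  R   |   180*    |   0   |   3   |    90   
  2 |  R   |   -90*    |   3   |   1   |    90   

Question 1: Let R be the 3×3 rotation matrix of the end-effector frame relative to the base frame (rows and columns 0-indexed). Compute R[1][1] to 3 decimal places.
End-effector y-axis (col 1 of R) = (0.0000,1.0000,0.0000)
R[1][1] = 1.0000

1.000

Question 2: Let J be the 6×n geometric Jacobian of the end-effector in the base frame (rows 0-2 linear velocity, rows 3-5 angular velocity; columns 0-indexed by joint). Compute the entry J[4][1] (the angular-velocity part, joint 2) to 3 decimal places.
axis z_1 = (0.0000,1.0000,0.0000); lever o_n−o_1 = (0.0000,3.0000,-1.0000)
cross product → J_v[:, 1] = (-1.0000,0.0000,-0.0000)
J_ω[:, 1] = z_1
entry J[4][1] = 1.0000

1.000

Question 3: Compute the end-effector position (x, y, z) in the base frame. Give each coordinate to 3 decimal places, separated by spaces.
-3.000 3.000 -1.000

after link 1: o_1 = (-3.0000, 0.0000, 0.0000)
after link 2: o_2 = (-3.0000, 3.0000, -1.0000)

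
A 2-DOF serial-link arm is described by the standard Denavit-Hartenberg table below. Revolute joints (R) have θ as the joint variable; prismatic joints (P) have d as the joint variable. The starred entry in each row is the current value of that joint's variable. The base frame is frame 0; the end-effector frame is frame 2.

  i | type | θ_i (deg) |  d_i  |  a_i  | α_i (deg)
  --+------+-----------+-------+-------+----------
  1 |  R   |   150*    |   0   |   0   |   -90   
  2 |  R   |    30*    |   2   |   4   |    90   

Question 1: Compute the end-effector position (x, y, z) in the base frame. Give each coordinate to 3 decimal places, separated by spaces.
after link 1: o_1 = (0.0000, 0.0000, 0.0000)
after link 2: o_2 = (-4.0000, -0.0000, -2.0000)

-4.000 -0.000 -2.000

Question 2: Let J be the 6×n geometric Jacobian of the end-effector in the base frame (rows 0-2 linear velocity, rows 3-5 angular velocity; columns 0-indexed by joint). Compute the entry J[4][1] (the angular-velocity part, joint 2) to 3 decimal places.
axis z_1 = (-0.5000,-0.8660,0.0000); lever o_n−o_1 = (-4.0000,-0.0000,-2.0000)
cross product → J_v[:, 1] = (1.7321,-1.0000,-3.4641)
J_ω[:, 1] = z_1
entry J[4][1] = -0.8660

-0.866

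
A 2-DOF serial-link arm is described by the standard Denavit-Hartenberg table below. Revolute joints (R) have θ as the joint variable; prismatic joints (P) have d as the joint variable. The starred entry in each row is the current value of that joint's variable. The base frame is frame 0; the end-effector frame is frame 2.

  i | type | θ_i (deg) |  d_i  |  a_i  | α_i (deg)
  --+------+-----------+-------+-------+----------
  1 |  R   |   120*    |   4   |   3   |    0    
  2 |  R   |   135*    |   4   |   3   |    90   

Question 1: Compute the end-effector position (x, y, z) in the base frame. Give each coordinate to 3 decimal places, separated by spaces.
-2.276 -0.300 8.000

after link 1: o_1 = (-1.5000, 2.5981, 4.0000)
after link 2: o_2 = (-2.2765, -0.2997, 8.0000)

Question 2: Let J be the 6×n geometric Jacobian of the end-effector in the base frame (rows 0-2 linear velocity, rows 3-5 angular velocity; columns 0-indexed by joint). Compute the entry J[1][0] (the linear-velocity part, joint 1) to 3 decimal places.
-2.276

axis z_0 = ẑ; lever o_n−o_0 = (-2.2765,-0.2997,8.0000)
cross product → J_v[:, 0] = (0.2997,-2.2765,0.0000)
J_ω[:, 0] = z_0
entry J[1][0] = -2.2765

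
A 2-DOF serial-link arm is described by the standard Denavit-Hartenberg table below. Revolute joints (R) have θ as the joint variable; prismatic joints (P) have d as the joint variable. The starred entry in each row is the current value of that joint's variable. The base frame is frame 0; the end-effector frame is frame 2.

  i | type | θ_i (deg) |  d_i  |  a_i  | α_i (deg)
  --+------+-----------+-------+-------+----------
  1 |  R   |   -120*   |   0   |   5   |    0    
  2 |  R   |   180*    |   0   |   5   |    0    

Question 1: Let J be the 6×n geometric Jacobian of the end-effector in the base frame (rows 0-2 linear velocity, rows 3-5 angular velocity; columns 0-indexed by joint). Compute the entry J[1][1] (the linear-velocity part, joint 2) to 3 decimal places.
axis z_1 = (0.0000,0.0000,1.0000); lever o_n−o_1 = (2.5000,4.3301,0.0000)
cross product → J_v[:, 1] = (-4.3301,2.5000,0.0000)
J_ω[:, 1] = z_1
entry J[1][1] = 2.5000

2.500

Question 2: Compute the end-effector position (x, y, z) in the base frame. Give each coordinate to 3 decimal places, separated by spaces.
after link 1: o_1 = (-2.5000, -4.3301, 0.0000)
after link 2: o_2 = (0.0000, -0.0000, 0.0000)

0.000 -0.000 0.000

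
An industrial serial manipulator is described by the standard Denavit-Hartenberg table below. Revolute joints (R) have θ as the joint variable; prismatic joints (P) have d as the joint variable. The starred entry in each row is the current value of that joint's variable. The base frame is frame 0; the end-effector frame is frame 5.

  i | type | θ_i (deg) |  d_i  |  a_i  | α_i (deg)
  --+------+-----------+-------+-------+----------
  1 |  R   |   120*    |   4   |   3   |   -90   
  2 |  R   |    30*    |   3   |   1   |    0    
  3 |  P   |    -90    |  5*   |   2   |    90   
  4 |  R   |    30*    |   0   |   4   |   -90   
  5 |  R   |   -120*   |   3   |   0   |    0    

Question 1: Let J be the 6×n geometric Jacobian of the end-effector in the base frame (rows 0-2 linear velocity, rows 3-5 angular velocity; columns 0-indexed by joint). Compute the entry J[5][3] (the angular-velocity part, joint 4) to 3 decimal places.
axis z_3 = (0.4330,-0.7500,0.5000); lever o_n−o_3 = (-4.4731,-1.4486,1.7010)
cross product → J_v[:, 3] = (-0.5514,-2.9731,-3.9821)
J_ω[:, 3] = z_3
entry J[5][3] = 0.5000

0.500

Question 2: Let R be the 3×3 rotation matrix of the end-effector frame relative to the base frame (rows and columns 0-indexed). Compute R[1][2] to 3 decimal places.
-0.650

End-effector z-axis (col 2 of R) = (-0.6250,-0.6495,-0.4330)
R[1][2] = -0.6495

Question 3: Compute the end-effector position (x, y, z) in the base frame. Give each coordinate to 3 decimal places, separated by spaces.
-13.834 -1.234 6.933

after link 1: o_1 = (-1.5000, 2.5981, 4.0000)
after link 2: o_2 = (-4.5311, 1.8481, 3.5000)
after link 3: o_3 = (-9.3612, 0.2141, 5.2321)
after link 4: o_4 = (-11.9593, 0.7141, 8.2321)
after link 5: o_5 = (-13.8343, -1.2345, 6.9330)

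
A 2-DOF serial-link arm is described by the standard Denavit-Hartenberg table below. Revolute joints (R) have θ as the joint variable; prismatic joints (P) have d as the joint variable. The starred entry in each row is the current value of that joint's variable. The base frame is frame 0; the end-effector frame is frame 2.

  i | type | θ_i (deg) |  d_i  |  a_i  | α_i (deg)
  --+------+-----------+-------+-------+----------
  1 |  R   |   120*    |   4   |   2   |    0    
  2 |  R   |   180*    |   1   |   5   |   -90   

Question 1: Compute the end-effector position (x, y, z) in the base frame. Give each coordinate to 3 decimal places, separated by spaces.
after link 1: o_1 = (-1.0000, 1.7321, 4.0000)
after link 2: o_2 = (1.5000, -2.5981, 5.0000)

1.500 -2.598 5.000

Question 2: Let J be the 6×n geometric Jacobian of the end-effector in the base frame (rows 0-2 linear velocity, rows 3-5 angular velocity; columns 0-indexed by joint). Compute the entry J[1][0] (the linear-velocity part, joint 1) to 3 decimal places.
axis z_0 = ẑ; lever o_n−o_0 = (1.5000,-2.5981,5.0000)
cross product → J_v[:, 0] = (2.5981,1.5000,-0.0000)
J_ω[:, 0] = z_0
entry J[1][0] = 1.5000

1.500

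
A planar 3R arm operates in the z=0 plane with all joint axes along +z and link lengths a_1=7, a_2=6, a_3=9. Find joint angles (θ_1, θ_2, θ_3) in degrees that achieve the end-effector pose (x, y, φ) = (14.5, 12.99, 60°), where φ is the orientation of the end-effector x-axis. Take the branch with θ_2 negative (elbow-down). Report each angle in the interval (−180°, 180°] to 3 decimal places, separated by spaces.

54.914 -60.003 65.089

wrist centre = target − a_3·(cos φ, sin φ) = (10.0000, 5.1958)
cos θ_2 = (126.9960−7²−6²)/(2·7·6) = 0.5000; θ_2 = -60.0031° (elbow-down)
β = atan2(5.1958,10.0000) = 27.4554°; ψ = atan2(-5.1963,9.9997) = -27.4585°
θ_1 = β − ψ = 54.9138°
θ_3 = φ − θ_1 − θ_2 = 65.0893° (wrapped to (-180°,180°])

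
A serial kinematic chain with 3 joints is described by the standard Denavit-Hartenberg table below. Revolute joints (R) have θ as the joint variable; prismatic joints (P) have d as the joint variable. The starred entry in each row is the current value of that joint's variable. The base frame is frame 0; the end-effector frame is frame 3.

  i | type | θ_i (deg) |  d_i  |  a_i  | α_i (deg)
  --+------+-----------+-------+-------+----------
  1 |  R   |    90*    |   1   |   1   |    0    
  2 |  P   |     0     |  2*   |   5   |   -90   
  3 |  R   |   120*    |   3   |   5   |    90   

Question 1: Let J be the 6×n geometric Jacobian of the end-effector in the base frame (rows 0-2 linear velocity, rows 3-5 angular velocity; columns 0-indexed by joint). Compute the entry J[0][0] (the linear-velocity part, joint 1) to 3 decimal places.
-3.500

axis z_0 = ẑ; lever o_n−o_0 = (-3.0000,3.5000,-1.3301)
cross product → J_v[:, 0] = (-3.5000,-3.0000,0.0000)
J_ω[:, 0] = z_0
entry J[0][0] = -3.5000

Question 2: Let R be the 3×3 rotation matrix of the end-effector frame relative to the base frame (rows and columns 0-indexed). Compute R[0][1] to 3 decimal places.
End-effector y-axis (col 1 of R) = (-1.0000,0.0000,0.0000)
R[0][1] = -1.0000

-1.000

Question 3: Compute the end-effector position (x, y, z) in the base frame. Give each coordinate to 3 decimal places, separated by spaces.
after link 1: o_1 = (0.0000, 1.0000, 1.0000)
after link 2: o_2 = (0.0000, 6.0000, 3.0000)
after link 3: o_3 = (-3.0000, 3.5000, -1.3301)

-3.000 3.500 -1.330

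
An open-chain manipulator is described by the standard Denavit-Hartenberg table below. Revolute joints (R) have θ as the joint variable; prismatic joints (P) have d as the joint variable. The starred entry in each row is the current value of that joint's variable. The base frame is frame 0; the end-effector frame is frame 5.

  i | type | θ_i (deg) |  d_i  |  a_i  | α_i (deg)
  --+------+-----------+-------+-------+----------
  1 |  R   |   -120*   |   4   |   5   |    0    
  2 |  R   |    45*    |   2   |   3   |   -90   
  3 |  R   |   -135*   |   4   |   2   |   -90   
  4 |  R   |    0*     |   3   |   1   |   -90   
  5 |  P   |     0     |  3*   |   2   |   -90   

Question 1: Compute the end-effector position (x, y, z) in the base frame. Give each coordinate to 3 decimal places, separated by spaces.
-1.124 -5.603 11.657

after link 1: o_1 = (-2.5000, -4.3301, 4.0000)
after link 2: o_2 = (-1.7235, -7.2279, 6.0000)
after link 3: o_3 = (1.7741, -4.8266, 7.4142)
after link 4: o_4 = (2.1402, -6.1926, 10.2426)
after link 5: o_5 = (-1.1236, -5.6031, 11.6569)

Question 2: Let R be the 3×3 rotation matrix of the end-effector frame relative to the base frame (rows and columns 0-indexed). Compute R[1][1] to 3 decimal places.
0.259

End-effector y-axis (col 1 of R) = (0.9659,0.2588,-0.0000)
R[1][1] = 0.2588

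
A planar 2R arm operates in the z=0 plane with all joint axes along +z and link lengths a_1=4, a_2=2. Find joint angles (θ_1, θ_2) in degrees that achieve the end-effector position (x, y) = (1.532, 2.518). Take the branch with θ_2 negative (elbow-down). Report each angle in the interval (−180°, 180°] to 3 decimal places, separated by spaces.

cos θ_2 = (8.6873−4²−2²)/(2·4·2) = -0.7070; θ_2 = -134.9946° (elbow-down)
β = atan2(2.5180,1.5320) = 58.6829°; ψ = atan2(-1.4143,2.5859) = -28.6761°
θ_1 = β − ψ = 87.3589°

87.359 -134.995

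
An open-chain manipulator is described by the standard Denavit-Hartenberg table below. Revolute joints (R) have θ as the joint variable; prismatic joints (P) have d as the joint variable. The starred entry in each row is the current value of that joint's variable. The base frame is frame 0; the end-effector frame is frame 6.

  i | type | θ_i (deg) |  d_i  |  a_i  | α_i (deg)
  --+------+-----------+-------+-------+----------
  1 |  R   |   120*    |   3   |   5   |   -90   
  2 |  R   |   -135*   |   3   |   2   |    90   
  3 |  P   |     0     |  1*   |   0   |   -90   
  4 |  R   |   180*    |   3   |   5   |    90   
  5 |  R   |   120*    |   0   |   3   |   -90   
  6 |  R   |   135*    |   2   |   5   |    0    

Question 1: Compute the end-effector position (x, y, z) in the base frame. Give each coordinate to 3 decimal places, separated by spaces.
-5.368 0.225 -1.293

after link 1: o_1 = (-2.5000, 4.3301, 3.0000)
after link 2: o_2 = (-4.3910, 1.6054, 4.4142)
after link 3: o_3 = (-4.0374, 0.9930, 3.7071)
after link 4: o_4 = (-8.4033, 2.5549, 0.1716)
after link 5: o_5 = (-10.1229, 0.3373, 1.2322)
after link 6: o_6 = (-5.3679, 0.2250, -1.2930)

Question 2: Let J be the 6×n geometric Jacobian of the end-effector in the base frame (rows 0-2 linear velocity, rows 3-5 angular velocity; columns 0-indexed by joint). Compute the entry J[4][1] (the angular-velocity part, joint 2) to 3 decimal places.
-0.500

axis z_1 = (-0.8660,-0.5000,0.0000); lever o_n−o_1 = (-2.8679,-4.1051,-4.2930)
cross product → J_v[:, 1] = (2.1465,-3.7179,2.1212)
J_ω[:, 1] = z_1
entry J[4][1] = -0.5000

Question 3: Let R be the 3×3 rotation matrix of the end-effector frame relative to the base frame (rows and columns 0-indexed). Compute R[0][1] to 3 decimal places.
End-effector y-axis (col 1 of R) = (0.1553,0.9557,0.2500)
R[0][1] = 0.1553

0.155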